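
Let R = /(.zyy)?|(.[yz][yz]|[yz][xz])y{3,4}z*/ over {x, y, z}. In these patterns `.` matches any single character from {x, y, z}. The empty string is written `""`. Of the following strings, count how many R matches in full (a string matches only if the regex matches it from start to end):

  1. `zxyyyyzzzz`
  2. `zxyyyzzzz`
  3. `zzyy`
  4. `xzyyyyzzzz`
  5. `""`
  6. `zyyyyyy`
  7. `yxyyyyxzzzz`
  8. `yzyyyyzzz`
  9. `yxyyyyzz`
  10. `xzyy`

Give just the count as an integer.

9

1 → match
2 → match
3 → match
4 → match
5 → match
6 → match
7 → no match
8 → match
9 → match
10 → match
Total matched: 9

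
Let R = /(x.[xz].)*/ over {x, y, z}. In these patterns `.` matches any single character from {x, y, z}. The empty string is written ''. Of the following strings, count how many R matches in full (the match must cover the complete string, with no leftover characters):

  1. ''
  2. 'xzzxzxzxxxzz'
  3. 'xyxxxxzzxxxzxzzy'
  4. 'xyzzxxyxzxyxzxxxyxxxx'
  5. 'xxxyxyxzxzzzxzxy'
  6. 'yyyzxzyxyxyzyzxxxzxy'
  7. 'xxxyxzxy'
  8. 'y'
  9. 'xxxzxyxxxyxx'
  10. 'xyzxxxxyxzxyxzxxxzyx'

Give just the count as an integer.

5

1 → match
2 → no match
3 → match
4 → no match
5 → match
6 → no match
7 → match
8 → no match
9 → match
10 → no match
Total matched: 5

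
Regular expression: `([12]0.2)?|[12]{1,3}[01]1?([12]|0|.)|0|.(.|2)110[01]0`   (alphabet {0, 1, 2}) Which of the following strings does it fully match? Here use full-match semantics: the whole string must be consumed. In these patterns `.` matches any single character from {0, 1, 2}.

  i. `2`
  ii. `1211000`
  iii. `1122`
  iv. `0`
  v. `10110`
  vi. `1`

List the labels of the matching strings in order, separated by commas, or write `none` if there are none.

i → no match
ii → match
iii → no match
iv → match
v → no match
vi → no match

ii, iv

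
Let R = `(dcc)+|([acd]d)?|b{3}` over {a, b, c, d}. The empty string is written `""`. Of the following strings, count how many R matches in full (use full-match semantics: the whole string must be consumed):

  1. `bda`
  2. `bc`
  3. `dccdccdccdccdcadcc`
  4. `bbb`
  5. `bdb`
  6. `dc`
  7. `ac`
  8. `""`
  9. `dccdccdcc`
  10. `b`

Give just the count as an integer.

1 → no match
2 → no match
3 → no match
4 → match
5 → no match
6 → no match
7 → no match
8 → match
9 → match
10 → no match
Total matched: 3

3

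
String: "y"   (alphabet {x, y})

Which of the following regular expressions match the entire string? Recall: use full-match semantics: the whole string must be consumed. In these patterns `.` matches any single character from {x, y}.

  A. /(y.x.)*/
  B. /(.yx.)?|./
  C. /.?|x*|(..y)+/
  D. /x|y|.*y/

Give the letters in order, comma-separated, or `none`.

B, C, D

A → no match
B → match
C → match
D → match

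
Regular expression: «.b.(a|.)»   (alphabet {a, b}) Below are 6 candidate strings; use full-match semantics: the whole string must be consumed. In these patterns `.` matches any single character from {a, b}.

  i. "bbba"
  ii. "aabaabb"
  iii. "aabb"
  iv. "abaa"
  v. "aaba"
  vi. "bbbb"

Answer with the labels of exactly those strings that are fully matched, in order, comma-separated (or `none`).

i. "bbba" → match
ii. "aabaabb" → no match
iii. "aabb" → no match
iv. "abaa" → match
v. "aaba" → no match
vi. "bbbb" → match

i, iv, vi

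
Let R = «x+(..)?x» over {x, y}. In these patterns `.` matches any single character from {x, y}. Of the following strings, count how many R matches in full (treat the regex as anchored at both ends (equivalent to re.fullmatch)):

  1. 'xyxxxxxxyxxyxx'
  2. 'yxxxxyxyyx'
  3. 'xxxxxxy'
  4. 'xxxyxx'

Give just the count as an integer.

1 → no match
2 → no match — must start with 'x'
3 → no match — must end with 'x'
4 → match
Total matched: 1

1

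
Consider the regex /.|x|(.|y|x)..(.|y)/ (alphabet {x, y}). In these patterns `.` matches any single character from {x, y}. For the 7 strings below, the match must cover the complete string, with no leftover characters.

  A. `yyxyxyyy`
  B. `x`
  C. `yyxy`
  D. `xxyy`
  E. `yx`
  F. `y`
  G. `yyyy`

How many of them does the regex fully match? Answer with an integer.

5

A. `yyxyxyyy` → no match
B. `x` → match
C. `yyxy` → match
D. `xxyy` → match
E. `yx` → no match
F. `y` → match
G. `yyyy` → match
Total matched: 5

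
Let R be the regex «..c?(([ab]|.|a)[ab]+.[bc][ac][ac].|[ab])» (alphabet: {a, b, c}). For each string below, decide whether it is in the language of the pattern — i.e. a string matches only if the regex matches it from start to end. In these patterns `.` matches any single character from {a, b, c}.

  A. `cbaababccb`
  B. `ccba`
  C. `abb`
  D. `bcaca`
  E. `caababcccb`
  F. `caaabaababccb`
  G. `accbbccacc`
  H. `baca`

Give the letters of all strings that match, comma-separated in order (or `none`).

A, C, E, F, G, H

A → match
B → no match
C → match
D → no match
E → match
F → match
G → match
H → match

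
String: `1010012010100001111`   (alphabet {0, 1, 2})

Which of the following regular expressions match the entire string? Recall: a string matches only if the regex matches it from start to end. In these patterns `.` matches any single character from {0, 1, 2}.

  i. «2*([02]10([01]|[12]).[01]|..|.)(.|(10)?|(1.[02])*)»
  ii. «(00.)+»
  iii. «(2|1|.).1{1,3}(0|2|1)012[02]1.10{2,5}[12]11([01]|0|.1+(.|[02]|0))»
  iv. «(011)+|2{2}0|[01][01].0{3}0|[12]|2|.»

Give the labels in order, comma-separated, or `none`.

i → no match
ii → no match — must start with `00`
iii → match
iv → no match

iii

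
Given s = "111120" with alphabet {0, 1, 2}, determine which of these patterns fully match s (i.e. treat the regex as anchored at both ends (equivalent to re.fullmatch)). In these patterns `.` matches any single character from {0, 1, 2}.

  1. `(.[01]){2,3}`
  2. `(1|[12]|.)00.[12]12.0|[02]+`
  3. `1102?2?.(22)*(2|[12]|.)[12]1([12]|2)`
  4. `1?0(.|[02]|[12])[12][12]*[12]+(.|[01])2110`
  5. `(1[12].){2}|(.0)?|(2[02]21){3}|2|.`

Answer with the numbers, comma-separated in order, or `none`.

1, 5

1 → match
2 → no match
3 → no match — must start with "110"
4 → no match — must end with "2110"
5 → match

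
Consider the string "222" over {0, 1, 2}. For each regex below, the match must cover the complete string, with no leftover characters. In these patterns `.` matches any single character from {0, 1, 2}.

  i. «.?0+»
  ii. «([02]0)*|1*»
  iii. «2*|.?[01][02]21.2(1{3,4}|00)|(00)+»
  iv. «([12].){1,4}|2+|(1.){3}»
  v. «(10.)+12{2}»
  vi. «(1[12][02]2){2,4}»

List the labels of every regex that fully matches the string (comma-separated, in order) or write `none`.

iii, iv

i → no match — must end with "0"
ii → no match
iii → match
iv → match
v → no match — must start with "10"
vi → no match — must start with "1"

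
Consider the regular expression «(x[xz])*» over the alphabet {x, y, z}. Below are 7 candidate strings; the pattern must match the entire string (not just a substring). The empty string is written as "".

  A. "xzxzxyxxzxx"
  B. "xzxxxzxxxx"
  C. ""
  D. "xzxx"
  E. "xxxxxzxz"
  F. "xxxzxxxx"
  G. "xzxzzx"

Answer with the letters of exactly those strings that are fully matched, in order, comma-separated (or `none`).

B, C, D, E, F

A → no match
B → match
C → match
D → match
E → match
F → match
G → no match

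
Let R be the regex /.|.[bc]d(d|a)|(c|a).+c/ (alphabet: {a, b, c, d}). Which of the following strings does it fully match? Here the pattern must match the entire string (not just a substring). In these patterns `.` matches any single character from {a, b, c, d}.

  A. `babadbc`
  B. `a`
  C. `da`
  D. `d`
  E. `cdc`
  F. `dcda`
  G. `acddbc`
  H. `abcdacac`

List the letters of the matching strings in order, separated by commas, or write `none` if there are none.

A. `babadbc` → no match
B. `a` → match
C. `da` → no match
D. `d` → match
E. `cdc` → match
F. `dcda` → match
G. `acddbc` → match
H. `abcdacac` → match

B, D, E, F, G, H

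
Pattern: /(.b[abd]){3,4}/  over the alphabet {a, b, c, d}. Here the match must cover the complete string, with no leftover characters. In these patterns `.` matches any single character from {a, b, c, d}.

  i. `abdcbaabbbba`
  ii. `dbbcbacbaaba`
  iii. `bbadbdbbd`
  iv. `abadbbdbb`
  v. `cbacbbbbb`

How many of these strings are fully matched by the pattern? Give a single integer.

i → match
ii → match
iii → match
iv → match
v → match
Total matched: 5

5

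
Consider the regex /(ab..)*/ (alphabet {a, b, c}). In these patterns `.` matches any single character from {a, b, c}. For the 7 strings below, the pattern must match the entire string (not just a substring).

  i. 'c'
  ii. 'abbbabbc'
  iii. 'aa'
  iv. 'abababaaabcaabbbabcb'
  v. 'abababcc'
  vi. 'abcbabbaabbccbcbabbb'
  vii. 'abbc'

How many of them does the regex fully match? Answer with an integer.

i. 'c' → no match
ii. 'abbbabbc' → match
iii. 'aa' → no match
iv → match
v. 'abababcc' → match
vi → no match
vii. 'abbc' → match
Total matched: 4

4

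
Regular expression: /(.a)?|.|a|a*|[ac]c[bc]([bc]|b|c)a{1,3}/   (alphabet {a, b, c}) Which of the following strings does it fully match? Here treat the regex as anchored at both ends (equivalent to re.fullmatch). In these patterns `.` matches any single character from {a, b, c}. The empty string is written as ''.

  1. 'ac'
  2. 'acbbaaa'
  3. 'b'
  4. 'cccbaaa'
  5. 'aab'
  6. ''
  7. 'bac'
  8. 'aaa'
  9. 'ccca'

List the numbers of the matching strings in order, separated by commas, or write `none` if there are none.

1 → no match
2 → match
3 → match
4 → match
5 → no match
6 → match
7 → no match
8 → match
9 → no match

2, 3, 4, 6, 8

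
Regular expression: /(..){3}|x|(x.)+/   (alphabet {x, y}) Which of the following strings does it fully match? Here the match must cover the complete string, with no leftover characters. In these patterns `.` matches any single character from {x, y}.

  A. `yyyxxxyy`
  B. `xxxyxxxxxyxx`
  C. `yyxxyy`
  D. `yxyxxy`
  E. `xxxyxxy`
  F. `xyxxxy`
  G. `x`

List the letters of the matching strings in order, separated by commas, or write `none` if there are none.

A → no match
B → match
C → match
D → match
E → no match
F → match
G → match

B, C, D, F, G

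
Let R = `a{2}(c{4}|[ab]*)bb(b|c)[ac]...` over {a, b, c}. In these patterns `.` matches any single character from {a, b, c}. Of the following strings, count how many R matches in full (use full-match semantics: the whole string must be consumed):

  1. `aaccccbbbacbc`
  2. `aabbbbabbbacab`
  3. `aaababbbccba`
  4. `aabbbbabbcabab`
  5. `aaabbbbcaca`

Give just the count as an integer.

1 → match
2 → match
3 → match
4 → match
5 → match
Total matched: 5

5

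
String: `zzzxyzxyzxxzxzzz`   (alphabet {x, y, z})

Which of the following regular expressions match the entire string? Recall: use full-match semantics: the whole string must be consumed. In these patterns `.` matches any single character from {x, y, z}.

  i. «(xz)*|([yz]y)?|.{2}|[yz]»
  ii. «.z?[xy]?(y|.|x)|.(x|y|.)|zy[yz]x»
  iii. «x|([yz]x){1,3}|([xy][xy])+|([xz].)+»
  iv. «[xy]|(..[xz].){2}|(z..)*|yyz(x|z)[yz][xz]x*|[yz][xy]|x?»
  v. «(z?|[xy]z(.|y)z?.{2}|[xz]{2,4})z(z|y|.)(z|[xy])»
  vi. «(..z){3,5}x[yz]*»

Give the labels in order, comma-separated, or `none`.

i → no match
ii → no match
iii → no match
iv → no match
v → no match
vi → match

vi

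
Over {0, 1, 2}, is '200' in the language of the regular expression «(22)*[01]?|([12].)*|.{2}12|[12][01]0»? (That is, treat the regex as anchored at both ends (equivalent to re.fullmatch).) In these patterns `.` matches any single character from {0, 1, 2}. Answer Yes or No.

Yes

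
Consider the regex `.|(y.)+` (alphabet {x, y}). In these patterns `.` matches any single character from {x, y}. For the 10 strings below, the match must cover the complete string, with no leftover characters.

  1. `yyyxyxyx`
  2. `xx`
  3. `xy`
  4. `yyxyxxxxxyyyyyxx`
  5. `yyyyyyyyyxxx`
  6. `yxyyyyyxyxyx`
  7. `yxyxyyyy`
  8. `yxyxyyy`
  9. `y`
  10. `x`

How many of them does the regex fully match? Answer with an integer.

1. `yyyxyxyx` → match
2. `xx` → no match
3. `xy` → no match
4 → no match
5. `yyyyyyyyyxxx` → no match
6. `yxyyyyyxyxyx` → match
7. `yxyxyyyy` → match
8. `yxyxyyy` → no match
9. `y` → match
10. `x` → match
Total matched: 5

5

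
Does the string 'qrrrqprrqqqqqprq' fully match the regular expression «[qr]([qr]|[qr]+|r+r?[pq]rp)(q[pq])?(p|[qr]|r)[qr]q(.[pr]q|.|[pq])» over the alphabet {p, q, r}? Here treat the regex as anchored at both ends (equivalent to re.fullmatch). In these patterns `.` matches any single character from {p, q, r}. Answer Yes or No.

No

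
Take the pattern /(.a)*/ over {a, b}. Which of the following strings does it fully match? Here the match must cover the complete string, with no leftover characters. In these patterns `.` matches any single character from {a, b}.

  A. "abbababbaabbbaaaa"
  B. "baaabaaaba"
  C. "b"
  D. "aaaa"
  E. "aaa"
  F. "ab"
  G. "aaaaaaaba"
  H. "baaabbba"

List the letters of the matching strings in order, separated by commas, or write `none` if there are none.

B, D

A → no match
B. "baaabaaaba" → match
C. "b" → no match
D. "aaaa" → match
E. "aaa" → no match
F. "ab" → no match
G. "aaaaaaaba" → no match
H. "baaabbba" → no match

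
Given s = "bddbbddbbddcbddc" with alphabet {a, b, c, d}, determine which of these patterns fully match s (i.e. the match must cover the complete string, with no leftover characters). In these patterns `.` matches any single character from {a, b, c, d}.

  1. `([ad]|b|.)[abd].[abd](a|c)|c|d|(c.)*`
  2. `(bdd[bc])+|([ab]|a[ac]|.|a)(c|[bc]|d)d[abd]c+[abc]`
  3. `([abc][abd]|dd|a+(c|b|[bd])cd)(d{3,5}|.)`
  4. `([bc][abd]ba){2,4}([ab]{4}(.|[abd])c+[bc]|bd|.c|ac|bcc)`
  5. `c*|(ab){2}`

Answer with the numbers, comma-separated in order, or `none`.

2

1 → no match
2 → match
3 → no match
4 → no match
5 → no match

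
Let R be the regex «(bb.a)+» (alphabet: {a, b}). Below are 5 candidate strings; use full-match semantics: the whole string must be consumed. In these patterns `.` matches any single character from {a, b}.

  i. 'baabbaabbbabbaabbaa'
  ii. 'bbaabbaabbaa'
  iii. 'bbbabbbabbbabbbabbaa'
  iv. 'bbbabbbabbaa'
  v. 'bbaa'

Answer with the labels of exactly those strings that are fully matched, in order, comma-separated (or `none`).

i → no match — must start with 'bb'
ii → match
iii → match
iv → match
v → match

ii, iii, iv, v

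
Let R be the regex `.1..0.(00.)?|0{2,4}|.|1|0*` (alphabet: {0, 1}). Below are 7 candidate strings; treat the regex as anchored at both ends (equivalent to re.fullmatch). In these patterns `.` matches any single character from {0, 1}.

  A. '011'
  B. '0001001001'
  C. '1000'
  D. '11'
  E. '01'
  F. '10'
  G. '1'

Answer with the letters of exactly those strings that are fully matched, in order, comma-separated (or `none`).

G

A → no match
B → no match
C → no match
D → no match
E → no match
F → no match
G → match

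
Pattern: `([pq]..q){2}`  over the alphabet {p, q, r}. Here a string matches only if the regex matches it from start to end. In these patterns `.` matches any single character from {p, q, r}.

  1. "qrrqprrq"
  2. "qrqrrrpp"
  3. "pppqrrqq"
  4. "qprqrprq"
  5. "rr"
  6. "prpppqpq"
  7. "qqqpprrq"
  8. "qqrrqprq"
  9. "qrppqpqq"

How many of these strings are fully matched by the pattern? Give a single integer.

1 → match
2 → no match — must end with "q"
3 → no match
4 → no match
5 → no match — must end with "q"
6 → no match
7 → no match
8 → no match
9 → no match
Total matched: 1

1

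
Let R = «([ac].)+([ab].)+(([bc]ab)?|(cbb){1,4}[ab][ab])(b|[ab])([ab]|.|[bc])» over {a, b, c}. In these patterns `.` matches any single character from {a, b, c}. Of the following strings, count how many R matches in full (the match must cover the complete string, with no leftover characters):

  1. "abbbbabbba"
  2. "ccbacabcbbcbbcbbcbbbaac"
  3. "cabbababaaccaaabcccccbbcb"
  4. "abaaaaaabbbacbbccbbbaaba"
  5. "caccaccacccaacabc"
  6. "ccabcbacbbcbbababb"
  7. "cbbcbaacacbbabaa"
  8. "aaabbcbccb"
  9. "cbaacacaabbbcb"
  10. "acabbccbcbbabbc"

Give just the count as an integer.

2

1. "abbbbabbba" → match
2 → no match
3 → no match
4 → no match
5 → no match
6 → no match
7 → match
8. "aaabbcbccb" → no match
9 → no match
10 → no match
Total matched: 2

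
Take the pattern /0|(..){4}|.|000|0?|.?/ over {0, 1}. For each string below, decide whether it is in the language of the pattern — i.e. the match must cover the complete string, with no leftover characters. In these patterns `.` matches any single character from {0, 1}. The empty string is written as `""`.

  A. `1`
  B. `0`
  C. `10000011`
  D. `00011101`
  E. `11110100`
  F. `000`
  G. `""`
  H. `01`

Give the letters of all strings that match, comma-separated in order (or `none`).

A, B, C, D, E, F, G

A → match
B → match
C → match
D → match
E → match
F → match
G → match
H → no match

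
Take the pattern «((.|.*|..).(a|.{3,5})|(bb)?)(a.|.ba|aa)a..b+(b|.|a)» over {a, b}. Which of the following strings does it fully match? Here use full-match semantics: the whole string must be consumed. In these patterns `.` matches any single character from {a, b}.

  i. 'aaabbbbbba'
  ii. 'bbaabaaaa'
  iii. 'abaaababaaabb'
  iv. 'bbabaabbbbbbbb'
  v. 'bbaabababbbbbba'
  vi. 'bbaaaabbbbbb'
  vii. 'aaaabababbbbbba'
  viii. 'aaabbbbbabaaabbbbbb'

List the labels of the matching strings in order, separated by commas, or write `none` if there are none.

i → match
ii → no match
iii → match
iv → match
v → match
vi → match
vii → match
viii → match

i, iii, iv, v, vi, vii, viii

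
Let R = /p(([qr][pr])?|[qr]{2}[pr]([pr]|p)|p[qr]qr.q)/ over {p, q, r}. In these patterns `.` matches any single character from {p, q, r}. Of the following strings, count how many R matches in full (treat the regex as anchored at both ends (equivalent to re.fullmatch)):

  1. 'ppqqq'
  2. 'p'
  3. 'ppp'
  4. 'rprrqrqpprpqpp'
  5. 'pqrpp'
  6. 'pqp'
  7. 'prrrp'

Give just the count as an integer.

4

1 → no match
2 → match
3 → no match
4 → no match — must start with 'p'
5 → match
6 → match
7 → match
Total matched: 4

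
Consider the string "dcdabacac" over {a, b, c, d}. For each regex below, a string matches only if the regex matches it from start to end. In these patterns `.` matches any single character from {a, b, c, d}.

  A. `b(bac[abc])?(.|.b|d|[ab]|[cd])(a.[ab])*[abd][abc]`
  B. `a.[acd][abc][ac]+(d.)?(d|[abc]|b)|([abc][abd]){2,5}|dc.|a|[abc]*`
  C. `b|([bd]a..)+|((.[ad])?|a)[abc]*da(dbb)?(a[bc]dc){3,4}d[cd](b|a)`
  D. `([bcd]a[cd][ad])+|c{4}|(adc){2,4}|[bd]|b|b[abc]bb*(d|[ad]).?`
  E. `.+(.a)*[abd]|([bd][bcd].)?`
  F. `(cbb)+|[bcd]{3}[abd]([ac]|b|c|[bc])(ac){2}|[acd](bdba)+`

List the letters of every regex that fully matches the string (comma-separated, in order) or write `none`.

F

A → no match — must start with "b"
B → no match
C → no match
D → no match
E → no match
F → match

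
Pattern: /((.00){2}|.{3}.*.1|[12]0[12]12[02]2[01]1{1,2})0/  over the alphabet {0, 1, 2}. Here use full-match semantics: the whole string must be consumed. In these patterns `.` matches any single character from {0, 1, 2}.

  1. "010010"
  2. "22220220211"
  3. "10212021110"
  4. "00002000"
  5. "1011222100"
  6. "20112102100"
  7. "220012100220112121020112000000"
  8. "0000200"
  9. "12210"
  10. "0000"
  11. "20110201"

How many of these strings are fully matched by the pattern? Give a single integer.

2

1 → match
2 → no match — must end with "0"
3 → match
4 → no match
5 → no match
6 → no match
7 → no match
8 → no match
9 → no match
10 → no match
11 → no match — must end with "0"
Total matched: 2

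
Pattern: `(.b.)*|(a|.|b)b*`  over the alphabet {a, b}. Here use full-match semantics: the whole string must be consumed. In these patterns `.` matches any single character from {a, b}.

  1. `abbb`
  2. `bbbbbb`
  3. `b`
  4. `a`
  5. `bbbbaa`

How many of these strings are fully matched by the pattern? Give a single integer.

4

1. `abbb` → match
2. `bbbbbb` → match
3. `b` → match
4. `a` → match
5. `bbbbaa` → no match
Total matched: 4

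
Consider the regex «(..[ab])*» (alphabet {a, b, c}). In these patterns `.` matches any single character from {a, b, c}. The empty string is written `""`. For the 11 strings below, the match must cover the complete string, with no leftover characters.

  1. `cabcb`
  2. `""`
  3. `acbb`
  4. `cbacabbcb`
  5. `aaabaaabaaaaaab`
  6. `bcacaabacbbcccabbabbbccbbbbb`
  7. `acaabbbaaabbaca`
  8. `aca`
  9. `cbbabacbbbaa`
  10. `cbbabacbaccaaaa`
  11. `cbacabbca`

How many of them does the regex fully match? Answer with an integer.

1 → no match
2 → match
3 → no match
4 → match
5 → match
6 → no match
7 → match
8 → match
9 → match
10 → match
11 → match
Total matched: 8

8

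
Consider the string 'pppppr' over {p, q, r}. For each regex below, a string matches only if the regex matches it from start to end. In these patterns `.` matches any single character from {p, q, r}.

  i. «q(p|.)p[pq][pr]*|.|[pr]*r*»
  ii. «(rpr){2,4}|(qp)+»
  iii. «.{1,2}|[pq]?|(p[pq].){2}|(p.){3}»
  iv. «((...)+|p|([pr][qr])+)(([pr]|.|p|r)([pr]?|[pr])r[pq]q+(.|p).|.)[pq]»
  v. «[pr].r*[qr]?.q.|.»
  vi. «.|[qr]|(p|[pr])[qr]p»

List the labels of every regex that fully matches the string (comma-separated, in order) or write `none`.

i → match
ii → no match
iii → match
iv → no match
v → no match
vi → no match

i, iii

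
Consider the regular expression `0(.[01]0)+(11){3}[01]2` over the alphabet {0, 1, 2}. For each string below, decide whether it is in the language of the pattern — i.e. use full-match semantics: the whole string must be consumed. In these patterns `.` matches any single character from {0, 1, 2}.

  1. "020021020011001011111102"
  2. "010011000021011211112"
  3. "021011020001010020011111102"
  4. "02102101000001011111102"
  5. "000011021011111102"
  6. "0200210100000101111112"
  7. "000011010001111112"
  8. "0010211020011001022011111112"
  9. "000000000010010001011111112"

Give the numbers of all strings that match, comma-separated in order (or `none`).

1, 3, 5, 9

1 → match
2 → no match
3 → match
4 → no match
5 → match
6 → no match
7 → no match
8 → no match
9 → match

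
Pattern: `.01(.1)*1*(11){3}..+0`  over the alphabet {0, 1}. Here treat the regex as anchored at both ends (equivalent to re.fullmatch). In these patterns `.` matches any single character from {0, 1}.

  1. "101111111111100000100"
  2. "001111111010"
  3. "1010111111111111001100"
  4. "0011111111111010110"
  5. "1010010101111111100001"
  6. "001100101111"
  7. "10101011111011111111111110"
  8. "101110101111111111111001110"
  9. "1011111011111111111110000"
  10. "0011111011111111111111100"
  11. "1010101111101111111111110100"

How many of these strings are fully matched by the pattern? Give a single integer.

9

1 → match
2. "001111111010" → match
3 → match
4 → match
5 → no match — must end with "0"
6. "001100101111" → no match — must end with "0"
7 → match
8 → match
9 → match
10 → match
11 → match
Total matched: 9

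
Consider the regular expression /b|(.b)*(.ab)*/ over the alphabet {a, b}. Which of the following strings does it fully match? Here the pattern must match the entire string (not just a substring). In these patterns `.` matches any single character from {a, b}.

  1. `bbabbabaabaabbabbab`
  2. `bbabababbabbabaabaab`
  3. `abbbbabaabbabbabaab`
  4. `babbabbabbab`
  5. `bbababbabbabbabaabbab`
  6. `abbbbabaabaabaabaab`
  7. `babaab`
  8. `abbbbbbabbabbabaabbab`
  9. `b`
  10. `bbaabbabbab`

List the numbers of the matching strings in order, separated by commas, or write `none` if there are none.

1, 2, 3, 4, 5, 6, 7, 8, 9, 10

1 → match
2 → match
3 → match
4 → match
5 → match
6 → match
7 → match
8 → match
9 → match
10 → match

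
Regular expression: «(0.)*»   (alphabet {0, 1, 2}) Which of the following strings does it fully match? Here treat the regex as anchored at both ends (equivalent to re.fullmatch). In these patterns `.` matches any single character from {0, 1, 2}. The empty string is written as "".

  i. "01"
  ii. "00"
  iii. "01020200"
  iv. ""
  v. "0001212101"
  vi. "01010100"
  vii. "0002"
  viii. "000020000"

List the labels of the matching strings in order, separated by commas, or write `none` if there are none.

i, ii, iii, iv, vi, vii

i. "01" → match
ii. "00" → match
iii. "01020200" → match
iv. "" → match
v. "0001212101" → no match
vi. "01010100" → match
vii. "0002" → match
viii. "000020000" → no match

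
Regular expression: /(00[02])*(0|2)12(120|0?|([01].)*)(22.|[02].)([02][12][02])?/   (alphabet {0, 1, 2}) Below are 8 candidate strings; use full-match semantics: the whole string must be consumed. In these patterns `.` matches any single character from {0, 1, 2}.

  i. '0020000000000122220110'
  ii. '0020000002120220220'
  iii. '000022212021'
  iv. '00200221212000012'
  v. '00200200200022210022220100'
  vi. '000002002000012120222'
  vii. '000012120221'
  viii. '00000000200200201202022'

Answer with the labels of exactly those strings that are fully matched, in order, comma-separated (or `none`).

ii, iv, vi, vii, viii

i → no match
ii → match
iii → no match
iv → match
v → no match
vi → match
vii → match
viii → match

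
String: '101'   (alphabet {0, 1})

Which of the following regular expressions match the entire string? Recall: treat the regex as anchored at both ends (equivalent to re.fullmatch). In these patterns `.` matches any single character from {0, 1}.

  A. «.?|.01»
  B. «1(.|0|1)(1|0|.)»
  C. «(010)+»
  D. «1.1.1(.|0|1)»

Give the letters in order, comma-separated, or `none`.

A, B

A → match
B → match
C → no match — must start with '010'
D → no match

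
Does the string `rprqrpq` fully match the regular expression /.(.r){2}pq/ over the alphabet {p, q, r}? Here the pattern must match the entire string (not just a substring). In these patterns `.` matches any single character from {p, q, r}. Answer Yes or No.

Yes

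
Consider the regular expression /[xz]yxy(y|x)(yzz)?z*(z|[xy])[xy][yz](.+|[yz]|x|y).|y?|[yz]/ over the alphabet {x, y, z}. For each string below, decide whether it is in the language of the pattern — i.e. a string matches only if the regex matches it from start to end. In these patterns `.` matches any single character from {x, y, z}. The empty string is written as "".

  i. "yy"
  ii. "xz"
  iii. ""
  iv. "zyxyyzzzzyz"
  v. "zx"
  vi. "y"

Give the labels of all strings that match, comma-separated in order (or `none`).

iii, vi

i → no match
ii → no match
iii → match
iv → no match
v → no match
vi → match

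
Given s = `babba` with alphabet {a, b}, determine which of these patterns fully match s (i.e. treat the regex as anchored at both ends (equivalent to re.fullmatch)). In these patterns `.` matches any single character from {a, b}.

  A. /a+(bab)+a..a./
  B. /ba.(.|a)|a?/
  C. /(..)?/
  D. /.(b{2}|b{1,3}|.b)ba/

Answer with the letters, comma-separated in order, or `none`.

D

A → no match — must start with `a`
B → no match
C → no match
D → match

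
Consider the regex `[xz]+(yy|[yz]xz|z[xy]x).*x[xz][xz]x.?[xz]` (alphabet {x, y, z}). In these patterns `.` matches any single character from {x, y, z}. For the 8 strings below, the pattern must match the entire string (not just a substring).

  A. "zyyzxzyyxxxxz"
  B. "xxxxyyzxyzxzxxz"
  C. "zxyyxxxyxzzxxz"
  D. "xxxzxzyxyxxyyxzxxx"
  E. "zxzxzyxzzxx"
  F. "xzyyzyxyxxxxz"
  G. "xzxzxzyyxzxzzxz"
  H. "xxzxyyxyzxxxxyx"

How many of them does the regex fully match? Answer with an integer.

A → match
B → match
C → match
D → match
E → match
F → match
G → match
H → match
Total matched: 8

8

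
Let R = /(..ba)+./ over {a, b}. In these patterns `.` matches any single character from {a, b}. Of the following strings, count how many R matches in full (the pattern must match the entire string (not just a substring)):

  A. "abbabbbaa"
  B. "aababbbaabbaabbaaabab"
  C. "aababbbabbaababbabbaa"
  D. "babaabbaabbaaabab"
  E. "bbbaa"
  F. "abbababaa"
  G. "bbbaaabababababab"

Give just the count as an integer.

A → match
B → match
C → no match
D → match
E → match
F → match
G → match
Total matched: 6

6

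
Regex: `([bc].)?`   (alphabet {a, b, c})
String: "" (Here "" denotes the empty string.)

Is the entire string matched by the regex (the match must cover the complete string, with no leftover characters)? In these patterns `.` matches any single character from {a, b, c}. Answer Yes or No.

Yes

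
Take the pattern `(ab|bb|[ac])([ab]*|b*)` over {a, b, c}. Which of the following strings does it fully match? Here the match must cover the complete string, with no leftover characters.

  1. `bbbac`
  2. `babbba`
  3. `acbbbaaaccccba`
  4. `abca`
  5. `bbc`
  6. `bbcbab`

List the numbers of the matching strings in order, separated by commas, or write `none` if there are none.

none

1 → no match
2 → no match
3 → no match
4 → no match
5 → no match
6 → no match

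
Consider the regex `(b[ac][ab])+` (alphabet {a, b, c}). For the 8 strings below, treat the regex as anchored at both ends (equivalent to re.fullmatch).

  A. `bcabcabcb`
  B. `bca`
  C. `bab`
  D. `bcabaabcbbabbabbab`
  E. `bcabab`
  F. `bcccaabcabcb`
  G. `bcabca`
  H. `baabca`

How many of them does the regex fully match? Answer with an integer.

A → match
B → match
C → match
D → match
E → match
F → no match
G → match
H → match
Total matched: 7

7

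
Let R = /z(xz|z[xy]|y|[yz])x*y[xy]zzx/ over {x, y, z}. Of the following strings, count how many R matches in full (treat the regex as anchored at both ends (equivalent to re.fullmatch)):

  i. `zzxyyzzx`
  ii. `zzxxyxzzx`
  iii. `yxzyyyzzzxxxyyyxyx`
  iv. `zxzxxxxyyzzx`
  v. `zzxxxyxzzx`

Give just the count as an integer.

i. `zzxyyzzx` → match
ii. `zzxxyxzzx` → match
iii → no match — must start with `z`
iv. `zxzxxxxyyzzx` → match
v. `zzxxxyxzzx` → match
Total matched: 4

4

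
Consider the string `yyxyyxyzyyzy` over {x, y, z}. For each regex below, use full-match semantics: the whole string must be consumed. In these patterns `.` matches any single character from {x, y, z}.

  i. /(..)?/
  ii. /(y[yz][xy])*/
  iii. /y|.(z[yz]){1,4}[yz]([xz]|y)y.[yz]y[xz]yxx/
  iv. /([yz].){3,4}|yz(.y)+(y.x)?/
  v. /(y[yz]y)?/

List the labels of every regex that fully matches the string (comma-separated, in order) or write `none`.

ii

i → no match
ii → match
iii → no match
iv → no match
v → no match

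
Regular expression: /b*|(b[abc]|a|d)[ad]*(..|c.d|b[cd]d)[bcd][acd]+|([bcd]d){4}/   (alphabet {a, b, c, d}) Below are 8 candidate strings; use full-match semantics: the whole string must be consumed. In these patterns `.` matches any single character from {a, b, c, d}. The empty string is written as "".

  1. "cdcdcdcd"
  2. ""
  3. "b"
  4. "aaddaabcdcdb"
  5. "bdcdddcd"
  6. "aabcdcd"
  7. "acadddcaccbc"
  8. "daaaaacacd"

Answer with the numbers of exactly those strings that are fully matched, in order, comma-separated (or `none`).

1, 2, 3, 5, 6, 8

1 → match
2 → match
3 → match
4 → no match
5 → match
6 → match
7 → no match
8 → match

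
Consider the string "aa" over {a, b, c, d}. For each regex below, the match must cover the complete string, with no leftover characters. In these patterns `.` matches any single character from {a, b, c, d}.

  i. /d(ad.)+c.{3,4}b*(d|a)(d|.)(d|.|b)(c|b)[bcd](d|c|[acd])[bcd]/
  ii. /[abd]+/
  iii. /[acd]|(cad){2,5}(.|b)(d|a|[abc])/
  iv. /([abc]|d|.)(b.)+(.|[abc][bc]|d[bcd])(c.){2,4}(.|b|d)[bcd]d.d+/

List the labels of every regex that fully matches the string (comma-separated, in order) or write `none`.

ii

i → no match — must start with "dad"
ii → match
iii → no match
iv → no match — must end with "d"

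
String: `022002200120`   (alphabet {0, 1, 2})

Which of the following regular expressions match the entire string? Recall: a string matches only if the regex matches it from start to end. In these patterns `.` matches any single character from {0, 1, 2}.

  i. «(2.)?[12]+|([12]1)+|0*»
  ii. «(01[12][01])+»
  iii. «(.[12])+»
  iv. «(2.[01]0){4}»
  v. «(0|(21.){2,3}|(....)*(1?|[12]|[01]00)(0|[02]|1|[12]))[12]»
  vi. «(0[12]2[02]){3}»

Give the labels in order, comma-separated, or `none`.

i → no match
ii → no match — must start with `01`
iii → no match
iv → no match — must start with `2`
v → no match
vi → match

vi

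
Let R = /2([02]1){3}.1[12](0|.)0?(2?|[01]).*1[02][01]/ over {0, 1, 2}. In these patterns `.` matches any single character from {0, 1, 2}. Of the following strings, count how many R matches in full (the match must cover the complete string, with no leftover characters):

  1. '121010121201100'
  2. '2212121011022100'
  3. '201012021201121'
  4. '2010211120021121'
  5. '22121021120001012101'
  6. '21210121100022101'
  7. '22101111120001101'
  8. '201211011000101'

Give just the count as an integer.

1 → no match — must start with '2'
2 → match
3 → no match
4 → no match
5 → no match
6 → no match
7 → no match
8 → no match
Total matched: 1

1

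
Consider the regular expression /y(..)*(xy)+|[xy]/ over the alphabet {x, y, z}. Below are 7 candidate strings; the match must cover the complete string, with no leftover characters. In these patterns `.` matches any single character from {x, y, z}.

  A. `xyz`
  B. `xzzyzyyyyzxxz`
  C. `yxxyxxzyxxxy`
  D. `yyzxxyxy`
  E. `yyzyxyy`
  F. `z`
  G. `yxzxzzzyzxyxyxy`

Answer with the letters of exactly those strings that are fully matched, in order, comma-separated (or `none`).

A. `xyz` → no match
B → no match
C. `yxxyxxzyxxxy` → no match
D. `yyzxxyxy` → no match
E. `yyzyxyy` → no match
F. `z` → no match
G → match

G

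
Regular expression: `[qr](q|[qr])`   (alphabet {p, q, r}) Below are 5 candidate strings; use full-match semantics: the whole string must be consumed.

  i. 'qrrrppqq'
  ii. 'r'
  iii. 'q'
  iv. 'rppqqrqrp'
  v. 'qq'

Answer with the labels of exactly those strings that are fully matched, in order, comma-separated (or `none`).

v

i. 'qrrrppqq' → no match
ii. 'r' → no match
iii. 'q' → no match
iv. 'rppqqrqrp' → no match
v. 'qq' → match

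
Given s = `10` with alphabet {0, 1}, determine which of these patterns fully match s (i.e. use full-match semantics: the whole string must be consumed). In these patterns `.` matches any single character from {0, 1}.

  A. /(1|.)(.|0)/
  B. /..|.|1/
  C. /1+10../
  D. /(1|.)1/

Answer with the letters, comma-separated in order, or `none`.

A → match
B → match
C → no match
D → no match — must end with `1`

A, B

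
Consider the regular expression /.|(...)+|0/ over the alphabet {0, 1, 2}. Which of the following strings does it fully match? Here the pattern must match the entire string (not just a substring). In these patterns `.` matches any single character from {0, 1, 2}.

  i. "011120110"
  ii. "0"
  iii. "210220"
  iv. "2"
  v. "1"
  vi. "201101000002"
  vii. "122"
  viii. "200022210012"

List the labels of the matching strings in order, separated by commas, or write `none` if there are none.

i, ii, iii, iv, v, vi, vii, viii

i → match
ii → match
iii → match
iv → match
v → match
vi → match
vii → match
viii → match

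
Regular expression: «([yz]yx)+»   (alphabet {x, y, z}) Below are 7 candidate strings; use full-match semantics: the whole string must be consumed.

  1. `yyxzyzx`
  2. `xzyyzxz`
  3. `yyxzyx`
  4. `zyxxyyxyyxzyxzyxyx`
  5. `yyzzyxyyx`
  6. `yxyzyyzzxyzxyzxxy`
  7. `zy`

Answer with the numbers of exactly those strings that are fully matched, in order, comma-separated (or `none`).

1 → no match — must end with `yx`
2 → no match — must end with `yx`
3 → match
4 → no match
5 → no match
6 → no match — must end with `yx`
7 → no match — must end with `yx`

3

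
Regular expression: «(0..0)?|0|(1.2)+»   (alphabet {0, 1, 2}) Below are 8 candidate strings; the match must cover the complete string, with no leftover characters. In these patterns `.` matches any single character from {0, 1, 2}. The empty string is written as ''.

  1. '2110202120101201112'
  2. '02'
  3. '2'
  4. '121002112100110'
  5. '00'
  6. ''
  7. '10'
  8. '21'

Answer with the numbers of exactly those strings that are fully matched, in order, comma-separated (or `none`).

1 → no match
2. '02' → no match
3. '2' → no match
4 → no match
5. '00' → no match
6. '' → match
7. '10' → no match
8. '21' → no match

6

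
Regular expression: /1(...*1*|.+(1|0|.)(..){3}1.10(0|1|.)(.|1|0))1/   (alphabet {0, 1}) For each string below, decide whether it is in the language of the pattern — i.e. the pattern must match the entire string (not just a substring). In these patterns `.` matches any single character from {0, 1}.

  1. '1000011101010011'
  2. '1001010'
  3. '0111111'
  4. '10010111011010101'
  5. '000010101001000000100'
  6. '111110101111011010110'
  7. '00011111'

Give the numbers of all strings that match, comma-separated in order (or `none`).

1, 4

1 → match
2. '1001010' → no match — must end with '1'
3. '0111111' → no match — must start with '1'
4 → match
5 → no match — must start with '1'
6 → no match — must end with '1'
7. '00011111' → no match — must start with '1'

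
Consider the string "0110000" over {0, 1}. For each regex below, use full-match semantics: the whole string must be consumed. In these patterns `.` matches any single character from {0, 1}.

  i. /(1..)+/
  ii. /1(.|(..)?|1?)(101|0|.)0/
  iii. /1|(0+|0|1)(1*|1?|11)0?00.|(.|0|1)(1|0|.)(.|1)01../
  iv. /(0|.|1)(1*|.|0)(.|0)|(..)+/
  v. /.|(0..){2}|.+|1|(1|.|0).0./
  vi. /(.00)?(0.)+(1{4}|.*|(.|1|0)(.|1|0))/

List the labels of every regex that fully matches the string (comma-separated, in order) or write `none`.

iii, v, vi

i → no match — must start with "1"
ii → no match — must start with "1"
iii → match
iv → no match
v → match
vi → match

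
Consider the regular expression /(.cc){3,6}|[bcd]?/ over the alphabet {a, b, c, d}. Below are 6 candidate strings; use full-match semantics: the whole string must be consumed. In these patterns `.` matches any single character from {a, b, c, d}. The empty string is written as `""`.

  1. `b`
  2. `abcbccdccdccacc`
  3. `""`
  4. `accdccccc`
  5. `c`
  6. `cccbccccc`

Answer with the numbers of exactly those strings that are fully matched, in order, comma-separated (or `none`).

1, 3, 4, 5, 6

1 → match
2 → no match
3 → match
4 → match
5 → match
6 → match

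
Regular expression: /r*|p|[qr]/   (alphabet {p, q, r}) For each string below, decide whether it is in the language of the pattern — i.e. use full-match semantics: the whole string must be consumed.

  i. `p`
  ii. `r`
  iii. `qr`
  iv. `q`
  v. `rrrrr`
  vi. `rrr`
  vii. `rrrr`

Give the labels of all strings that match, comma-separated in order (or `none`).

i → match
ii → match
iii → no match
iv → match
v → match
vi → match
vii → match

i, ii, iv, v, vi, vii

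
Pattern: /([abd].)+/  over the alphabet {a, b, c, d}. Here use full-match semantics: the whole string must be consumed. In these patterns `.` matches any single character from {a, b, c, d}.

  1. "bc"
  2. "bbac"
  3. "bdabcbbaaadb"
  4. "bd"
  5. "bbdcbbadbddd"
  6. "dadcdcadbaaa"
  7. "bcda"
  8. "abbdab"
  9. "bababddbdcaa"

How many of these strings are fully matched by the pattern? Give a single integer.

8

1. "bc" → match
2. "bbac" → match
3. "bdabcbbaaadb" → no match
4. "bd" → match
5. "bbdcbbadbddd" → match
6. "dadcdcadbaaa" → match
7. "bcda" → match
8. "abbdab" → match
9. "bababddbdcaa" → match
Total matched: 8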